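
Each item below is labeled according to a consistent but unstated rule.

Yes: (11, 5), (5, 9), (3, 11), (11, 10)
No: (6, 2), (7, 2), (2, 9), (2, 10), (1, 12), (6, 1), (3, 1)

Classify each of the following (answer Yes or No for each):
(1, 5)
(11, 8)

No, Yes

The common property of the 'Yes' items is: sum ≥ 14. No 'No' item has it.
No: (1, 5), since 1+5 = 6. Yes: (11, 8), since 11+8 = 19.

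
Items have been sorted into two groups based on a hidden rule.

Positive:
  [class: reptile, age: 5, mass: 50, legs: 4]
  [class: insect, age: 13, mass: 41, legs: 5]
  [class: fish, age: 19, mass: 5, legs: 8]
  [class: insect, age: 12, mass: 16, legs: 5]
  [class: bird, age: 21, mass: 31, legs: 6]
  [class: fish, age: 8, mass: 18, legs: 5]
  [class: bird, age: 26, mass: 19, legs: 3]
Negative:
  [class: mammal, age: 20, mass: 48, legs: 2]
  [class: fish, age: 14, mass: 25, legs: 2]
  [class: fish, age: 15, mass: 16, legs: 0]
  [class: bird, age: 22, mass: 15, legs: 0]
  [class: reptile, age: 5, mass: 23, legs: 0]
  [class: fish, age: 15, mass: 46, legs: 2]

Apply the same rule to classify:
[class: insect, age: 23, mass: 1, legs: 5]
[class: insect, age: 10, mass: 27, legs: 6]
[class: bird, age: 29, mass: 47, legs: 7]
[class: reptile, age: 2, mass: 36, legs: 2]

One predicate separates the groups cleanly: legs ≥ 3.
[class: insect, age: 23, mass: 1, legs: 5]: Positive (legs = 5). [class: insect, age: 10, mass: 27, legs: 6]: Positive (legs = 6). [class: bird, age: 29, mass: 47, legs: 7]: Positive (legs = 7). [class: reptile, age: 2, mass: 36, legs: 2]: Negative (legs = 2).

Positive, Positive, Positive, Negative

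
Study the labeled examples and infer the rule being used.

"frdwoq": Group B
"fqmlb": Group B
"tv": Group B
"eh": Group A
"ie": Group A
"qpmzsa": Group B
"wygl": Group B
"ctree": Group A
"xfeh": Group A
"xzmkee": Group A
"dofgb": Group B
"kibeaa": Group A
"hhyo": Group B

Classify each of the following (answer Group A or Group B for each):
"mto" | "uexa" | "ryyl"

Group B, Group A, Group B

Every 'Group A' example satisfies: contains 'e'. None of the 'Group B' examples do.
Group B: "mto", since no 'e'.
Group A: "uexa", since has 'e'.
Group B: "ryyl", since no 'e'.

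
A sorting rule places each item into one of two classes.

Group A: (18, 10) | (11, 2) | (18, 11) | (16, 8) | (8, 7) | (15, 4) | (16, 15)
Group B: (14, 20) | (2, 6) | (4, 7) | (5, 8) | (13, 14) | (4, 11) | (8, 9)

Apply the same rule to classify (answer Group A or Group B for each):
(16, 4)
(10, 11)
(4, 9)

Rule: first > second. This holds for each 'Group A' example and fails for each 'Group B' one.
(16, 4) → 16 > 4 → Group A. (10, 11) → 10 < 11 → Group B. (4, 9) → 4 < 9 → Group B.

Group A, Group B, Group B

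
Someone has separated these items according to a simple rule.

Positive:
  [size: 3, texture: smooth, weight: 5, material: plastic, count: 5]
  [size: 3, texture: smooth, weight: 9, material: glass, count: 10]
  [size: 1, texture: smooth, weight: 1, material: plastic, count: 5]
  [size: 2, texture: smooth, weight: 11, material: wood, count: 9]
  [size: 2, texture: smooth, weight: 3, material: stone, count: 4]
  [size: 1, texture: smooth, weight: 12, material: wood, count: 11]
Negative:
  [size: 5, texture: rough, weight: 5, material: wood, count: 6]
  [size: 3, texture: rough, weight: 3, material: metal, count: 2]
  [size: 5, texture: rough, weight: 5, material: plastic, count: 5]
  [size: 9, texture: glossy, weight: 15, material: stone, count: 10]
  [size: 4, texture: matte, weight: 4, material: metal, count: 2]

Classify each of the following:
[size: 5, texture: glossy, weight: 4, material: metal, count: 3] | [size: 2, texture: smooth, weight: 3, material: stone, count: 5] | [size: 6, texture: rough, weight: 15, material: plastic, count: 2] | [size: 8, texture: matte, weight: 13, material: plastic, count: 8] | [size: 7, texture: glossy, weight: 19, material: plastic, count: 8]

All 'Positive' examples share one property — texture is smooth — and every 'Negative' example lacks it.
[size: 5, texture: glossy, weight: 4, material: metal, count: 3] → texture is glossy → Negative.
[size: 2, texture: smooth, weight: 3, material: stone, count: 5] → texture is smooth → Positive.
[size: 6, texture: rough, weight: 15, material: plastic, count: 2] → texture is rough → Negative.
[size: 8, texture: matte, weight: 13, material: plastic, count: 8] → texture is matte → Negative.
[size: 7, texture: glossy, weight: 19, material: plastic, count: 8] → texture is glossy → Negative.

Negative, Positive, Negative, Negative, Negative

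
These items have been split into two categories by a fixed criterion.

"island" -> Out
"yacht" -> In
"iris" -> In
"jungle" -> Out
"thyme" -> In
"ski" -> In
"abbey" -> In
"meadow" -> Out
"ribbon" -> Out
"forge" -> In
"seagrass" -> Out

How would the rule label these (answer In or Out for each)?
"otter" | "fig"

In, In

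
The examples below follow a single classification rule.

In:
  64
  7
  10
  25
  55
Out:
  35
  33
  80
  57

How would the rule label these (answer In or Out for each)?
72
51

Every 'In' example satisfies: ≡ 1 (mod 3). None of the 'Out' examples do.

Out, Out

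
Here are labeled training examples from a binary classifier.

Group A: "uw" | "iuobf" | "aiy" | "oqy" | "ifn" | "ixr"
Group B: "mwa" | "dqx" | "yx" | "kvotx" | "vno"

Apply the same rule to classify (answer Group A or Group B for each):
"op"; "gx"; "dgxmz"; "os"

Group A, Group B, Group B, Group A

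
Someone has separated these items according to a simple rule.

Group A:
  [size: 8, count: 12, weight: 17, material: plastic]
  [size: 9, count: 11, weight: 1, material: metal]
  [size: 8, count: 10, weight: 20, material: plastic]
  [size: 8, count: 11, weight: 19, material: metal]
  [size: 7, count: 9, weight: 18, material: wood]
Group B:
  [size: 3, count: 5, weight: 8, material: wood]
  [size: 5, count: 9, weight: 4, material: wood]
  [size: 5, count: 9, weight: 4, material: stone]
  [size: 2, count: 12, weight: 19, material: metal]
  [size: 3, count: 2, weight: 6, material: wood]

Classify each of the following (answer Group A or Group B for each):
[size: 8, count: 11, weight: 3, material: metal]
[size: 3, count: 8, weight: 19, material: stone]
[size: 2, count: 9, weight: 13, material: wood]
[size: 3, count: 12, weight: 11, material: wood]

Every 'Group A' example satisfies: size ≥ 7. None of the 'Group B' examples do.
[size: 8, count: 11, weight: 3, material: metal]: size = 8, matches → Group A. [size: 3, count: 8, weight: 19, material: stone]: size = 3, doesn't match → Group B. [size: 2, count: 9, weight: 13, material: wood]: size = 2, doesn't match → Group B. [size: 3, count: 12, weight: 11, material: wood]: size = 3, doesn't match → Group B.

Group A, Group B, Group B, Group B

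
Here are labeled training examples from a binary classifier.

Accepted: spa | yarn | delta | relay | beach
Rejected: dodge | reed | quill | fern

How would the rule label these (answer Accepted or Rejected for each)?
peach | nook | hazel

Accepted, Rejected, Accepted

'Accepted' ⟺ contains 'a'.
peach: Accepted (has 'a').
nook: Rejected (no 'a').
hazel: Accepted (has 'a').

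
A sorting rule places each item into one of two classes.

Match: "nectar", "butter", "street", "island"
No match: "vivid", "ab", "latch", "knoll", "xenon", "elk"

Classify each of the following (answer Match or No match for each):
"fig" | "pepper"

Every 'Match' example satisfies: length 6. None of the 'No match' examples do.
"fig" → length 3 → No match.
"pepper" → length 6 → Match.

No match, Match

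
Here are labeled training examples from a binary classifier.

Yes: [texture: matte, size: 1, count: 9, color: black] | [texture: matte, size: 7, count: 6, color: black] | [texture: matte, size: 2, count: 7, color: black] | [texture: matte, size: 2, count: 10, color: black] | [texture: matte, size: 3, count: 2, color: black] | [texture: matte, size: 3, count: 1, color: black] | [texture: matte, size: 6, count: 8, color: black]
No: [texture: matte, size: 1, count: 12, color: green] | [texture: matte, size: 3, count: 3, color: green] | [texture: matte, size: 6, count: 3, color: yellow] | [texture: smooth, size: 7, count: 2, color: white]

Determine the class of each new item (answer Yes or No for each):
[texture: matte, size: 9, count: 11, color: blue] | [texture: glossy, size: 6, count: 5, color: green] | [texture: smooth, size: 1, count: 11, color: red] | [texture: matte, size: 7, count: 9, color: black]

No, No, No, Yes

The simplest hypothesis consistent with all the labels is: color is black.
No: [texture: matte, size: 9, count: 11, color: blue], since color is blue.
No: [texture: glossy, size: 6, count: 5, color: green], since color is green.
No: [texture: smooth, size: 1, count: 11, color: red], since color is red.
Yes: [texture: matte, size: 7, count: 9, color: black], since color is black.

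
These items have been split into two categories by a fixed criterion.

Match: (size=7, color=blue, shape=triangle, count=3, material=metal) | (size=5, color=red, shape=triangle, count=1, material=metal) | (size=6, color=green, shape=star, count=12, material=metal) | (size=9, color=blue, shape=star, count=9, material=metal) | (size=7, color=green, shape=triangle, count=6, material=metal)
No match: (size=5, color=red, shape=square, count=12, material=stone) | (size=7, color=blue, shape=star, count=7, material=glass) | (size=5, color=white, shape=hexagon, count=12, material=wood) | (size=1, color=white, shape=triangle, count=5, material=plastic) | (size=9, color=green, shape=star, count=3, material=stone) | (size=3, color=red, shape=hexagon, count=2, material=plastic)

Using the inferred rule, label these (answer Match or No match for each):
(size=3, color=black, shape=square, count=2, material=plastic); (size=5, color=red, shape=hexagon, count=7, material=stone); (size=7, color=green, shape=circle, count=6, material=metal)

No match, No match, Match

Comparing the two groups points to one rule — material is metal.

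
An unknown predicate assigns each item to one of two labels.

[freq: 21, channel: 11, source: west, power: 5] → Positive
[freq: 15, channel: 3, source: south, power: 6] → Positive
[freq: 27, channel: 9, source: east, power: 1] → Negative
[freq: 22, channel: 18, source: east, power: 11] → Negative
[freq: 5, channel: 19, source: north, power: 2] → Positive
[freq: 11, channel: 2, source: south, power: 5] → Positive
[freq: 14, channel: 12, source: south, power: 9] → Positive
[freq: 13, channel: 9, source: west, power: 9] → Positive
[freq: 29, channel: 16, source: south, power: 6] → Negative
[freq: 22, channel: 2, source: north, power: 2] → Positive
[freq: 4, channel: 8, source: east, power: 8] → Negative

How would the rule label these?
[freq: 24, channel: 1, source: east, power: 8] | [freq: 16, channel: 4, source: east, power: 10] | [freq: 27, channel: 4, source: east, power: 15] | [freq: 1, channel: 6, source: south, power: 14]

Negative, Negative, Negative, Positive

The common property of the 'Positive' items is: source is not east AND freq ≤ 22. No 'Negative' item has it.
Negative: [freq: 24, channel: 1, source: east, power: 8], since source is east, freq = 24. Negative: [freq: 16, channel: 4, source: east, power: 10], since source is east, freq = 16. Negative: [freq: 27, channel: 4, source: east, power: 15], since source is east, freq = 27. Positive: [freq: 1, channel: 6, source: south, power: 14], since source is south, freq = 1.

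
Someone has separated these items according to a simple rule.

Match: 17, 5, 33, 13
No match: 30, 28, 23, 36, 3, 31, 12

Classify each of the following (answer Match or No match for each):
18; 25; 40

The classifier is using: ≡ 1 (mod 4).
18 → 18 mod 4 = 2 → No match. 25 → 25 mod 4 = 1 → Match. 40 → 40 mod 4 = 0 → No match.

No match, Match, No match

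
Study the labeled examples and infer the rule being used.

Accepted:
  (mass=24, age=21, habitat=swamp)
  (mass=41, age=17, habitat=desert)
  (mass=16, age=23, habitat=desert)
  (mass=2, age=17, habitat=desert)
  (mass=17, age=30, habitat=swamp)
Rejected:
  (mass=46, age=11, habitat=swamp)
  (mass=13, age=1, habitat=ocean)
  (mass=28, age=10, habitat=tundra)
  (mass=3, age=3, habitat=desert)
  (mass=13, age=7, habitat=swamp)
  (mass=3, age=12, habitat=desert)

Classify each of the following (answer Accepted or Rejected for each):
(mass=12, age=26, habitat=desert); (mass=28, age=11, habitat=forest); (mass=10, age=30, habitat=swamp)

'Accepted' ⟺ age ≥ 17.

Accepted, Rejected, Accepted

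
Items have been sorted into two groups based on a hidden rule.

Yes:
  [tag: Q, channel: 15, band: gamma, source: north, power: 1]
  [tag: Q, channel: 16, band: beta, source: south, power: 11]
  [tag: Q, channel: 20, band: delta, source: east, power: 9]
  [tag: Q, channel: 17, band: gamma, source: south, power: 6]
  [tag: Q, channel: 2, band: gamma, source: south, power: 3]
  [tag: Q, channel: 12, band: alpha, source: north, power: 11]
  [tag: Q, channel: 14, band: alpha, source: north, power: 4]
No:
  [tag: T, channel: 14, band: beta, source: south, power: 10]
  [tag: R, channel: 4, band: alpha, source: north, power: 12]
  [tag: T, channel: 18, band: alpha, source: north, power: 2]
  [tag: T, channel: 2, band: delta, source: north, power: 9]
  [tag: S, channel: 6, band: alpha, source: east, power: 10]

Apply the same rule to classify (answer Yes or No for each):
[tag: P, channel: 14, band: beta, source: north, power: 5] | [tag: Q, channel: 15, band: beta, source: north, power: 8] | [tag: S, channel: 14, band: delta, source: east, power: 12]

Checking candidate rules against both groups, what survives is: tag is Q.
[tag: P, channel: 14, band: beta, source: north, power: 5] → tag is P → No. [tag: Q, channel: 15, band: beta, source: north, power: 8] → tag is Q → Yes. [tag: S, channel: 14, band: delta, source: east, power: 12] → tag is S → No.

No, Yes, No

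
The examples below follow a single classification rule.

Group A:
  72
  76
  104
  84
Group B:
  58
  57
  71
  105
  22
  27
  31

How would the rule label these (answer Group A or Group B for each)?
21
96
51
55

Every 'Group A' example satisfies: multiple of 4. None of the 'Group B' examples do.
21: 21 = 4·5 + 1, fails this test → Group B. 96: 96 = 4·24, passes → Group A. 51: 51 = 4·12 + 3, fails this test → Group B. 55: 55 = 4·13 + 3, fails this test → Group B.

Group B, Group A, Group B, Group B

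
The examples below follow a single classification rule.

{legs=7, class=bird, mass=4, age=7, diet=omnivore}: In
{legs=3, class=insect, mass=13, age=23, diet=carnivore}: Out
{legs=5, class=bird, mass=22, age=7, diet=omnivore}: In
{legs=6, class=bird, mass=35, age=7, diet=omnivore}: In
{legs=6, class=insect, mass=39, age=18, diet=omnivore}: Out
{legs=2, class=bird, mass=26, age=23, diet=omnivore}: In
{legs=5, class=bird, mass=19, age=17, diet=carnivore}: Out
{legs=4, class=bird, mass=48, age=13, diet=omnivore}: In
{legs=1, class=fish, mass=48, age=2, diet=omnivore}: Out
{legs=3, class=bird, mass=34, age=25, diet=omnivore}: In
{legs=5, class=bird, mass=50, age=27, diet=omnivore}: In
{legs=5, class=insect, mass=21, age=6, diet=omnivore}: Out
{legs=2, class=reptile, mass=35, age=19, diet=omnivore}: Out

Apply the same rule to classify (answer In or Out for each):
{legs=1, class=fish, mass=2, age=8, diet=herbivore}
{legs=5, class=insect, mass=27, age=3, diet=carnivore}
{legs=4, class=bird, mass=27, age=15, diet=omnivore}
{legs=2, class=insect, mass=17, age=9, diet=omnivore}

Out, Out, In, Out

The distinguishing property — diet is omnivore AND class is bird — holds for all the 'In' cases and none of the 'Out' cases.
{legs=1, class=fish, mass=2, age=8, diet=herbivore} → diet is herbivore, class is fish → Out. {legs=5, class=insect, mass=27, age=3, diet=carnivore} → diet is carnivore, class is insect → Out. {legs=4, class=bird, mass=27, age=15, diet=omnivore} → diet is omnivore, class is bird → In. {legs=2, class=insect, mass=17, age=9, diet=omnivore} → diet is omnivore, class is insect → Out.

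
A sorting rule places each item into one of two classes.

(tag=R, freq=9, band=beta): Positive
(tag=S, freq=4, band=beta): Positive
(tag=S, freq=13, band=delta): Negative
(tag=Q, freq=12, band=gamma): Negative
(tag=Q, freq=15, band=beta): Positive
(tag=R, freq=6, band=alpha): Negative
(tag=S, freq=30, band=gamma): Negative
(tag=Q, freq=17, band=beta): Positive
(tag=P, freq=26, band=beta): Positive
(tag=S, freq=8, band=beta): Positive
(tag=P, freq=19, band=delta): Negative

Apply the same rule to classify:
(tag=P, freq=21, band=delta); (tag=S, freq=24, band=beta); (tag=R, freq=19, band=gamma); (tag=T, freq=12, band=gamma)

Negative, Positive, Negative, Negative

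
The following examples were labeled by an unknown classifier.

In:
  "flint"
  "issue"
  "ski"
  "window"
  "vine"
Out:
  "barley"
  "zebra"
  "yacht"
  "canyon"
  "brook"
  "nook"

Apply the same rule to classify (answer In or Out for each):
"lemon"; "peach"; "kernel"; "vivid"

Out, Out, Out, In

A rule that fits every label: contains 'i' — true of each 'In' example, false of each 'Out' one.
"lemon" — no 'i', hence Out. "peach" — no 'i', hence Out. "kernel" — no 'i', hence Out. "vivid" — has 'i', hence In.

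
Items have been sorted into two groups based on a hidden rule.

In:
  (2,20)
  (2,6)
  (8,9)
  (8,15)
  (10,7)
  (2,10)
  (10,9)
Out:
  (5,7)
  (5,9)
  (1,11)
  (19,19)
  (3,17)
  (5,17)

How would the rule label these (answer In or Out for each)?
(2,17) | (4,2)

In, In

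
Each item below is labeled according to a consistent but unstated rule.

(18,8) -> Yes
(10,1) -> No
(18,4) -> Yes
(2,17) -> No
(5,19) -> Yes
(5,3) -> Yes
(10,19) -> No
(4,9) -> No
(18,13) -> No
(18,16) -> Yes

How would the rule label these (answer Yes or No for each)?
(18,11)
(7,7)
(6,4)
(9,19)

No, Yes, Yes, Yes

Rule: sum is even. This holds for each 'Yes' example and fails for each 'No' one.
(18,11): 18+11 = 29 — does not pass, so No. (7,7): 7+7 = 14 — passes, so Yes. (6,4): 6+4 = 10 — passes, so Yes. (9,19): 9+19 = 28 — passes, so Yes.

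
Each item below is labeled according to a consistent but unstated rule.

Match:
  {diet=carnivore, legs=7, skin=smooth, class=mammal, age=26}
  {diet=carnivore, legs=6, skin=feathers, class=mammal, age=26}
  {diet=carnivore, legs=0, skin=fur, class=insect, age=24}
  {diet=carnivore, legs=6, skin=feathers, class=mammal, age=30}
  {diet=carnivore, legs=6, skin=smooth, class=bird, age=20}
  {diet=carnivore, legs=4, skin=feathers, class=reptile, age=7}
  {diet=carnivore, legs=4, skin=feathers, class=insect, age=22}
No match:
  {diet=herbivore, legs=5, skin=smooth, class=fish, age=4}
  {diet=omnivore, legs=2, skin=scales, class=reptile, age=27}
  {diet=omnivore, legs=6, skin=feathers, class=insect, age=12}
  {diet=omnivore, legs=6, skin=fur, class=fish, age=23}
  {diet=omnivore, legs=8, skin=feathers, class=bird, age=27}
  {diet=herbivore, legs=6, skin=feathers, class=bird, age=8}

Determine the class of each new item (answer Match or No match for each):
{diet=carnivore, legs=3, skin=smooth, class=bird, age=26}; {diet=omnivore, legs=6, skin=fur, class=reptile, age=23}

The simplest hypothesis consistent with all the labels is: diet is carnivore.

Match, No match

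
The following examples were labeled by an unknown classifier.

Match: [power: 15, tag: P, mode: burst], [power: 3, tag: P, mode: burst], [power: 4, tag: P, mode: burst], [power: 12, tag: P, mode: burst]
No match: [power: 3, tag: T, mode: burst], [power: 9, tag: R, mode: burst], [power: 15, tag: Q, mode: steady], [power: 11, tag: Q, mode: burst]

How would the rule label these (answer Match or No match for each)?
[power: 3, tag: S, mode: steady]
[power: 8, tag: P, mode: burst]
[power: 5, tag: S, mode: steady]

No match, Match, No match

All 'Match' examples share one property — tag is P — and every 'No match' example lacks it.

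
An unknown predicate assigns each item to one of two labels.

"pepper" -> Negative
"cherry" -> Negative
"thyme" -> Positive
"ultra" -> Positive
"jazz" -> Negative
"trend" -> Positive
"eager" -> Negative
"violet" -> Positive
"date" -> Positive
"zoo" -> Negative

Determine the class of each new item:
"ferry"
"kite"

Negative, Positive

The rule appears to be: contains 't'.
"ferry" → no 't' → Negative. "kite" → has 't' → Positive.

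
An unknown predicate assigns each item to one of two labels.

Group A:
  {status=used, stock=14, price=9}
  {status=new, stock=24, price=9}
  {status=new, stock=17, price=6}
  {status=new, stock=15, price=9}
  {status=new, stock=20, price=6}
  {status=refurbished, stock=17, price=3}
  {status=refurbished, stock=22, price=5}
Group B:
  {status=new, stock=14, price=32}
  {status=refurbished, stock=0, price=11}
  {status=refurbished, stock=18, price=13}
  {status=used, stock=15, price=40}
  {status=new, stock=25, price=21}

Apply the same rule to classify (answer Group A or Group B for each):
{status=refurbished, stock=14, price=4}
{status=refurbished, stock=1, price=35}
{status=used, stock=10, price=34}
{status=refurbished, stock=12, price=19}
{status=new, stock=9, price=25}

The common property of the 'Group A' items is: price ≤ 9. No 'Group B' item has it.
{status=refurbished, stock=14, price=4} — price = 4, hence Group A.
{status=refurbished, stock=1, price=35} — price = 35, hence Group B.
{status=used, stock=10, price=34} — price = 34, hence Group B.
{status=refurbished, stock=12, price=19} — price = 19, hence Group B.
{status=new, stock=9, price=25} — price = 25, hence Group B.

Group A, Group B, Group B, Group B, Group B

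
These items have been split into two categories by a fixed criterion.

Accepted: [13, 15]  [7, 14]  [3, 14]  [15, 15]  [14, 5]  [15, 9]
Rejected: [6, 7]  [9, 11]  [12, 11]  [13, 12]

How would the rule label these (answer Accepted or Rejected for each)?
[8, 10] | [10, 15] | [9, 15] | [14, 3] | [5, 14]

Rejected, Accepted, Accepted, Accepted, Accepted

Every 'Accepted' example satisfies: max ≥ 14. None of the 'Rejected' examples do.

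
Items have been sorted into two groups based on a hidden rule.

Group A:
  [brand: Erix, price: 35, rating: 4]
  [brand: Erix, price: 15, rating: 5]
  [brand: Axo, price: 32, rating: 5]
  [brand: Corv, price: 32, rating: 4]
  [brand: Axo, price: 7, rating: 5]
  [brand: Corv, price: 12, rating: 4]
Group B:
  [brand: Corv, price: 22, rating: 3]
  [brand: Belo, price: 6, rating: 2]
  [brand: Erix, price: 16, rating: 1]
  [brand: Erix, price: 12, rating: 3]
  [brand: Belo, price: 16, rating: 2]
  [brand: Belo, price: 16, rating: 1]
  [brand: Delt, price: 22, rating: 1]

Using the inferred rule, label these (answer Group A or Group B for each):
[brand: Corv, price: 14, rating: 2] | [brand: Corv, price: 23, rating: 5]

Group B, Group A

The pattern is that an item is 'Group A' exactly when: rating ≥ 4.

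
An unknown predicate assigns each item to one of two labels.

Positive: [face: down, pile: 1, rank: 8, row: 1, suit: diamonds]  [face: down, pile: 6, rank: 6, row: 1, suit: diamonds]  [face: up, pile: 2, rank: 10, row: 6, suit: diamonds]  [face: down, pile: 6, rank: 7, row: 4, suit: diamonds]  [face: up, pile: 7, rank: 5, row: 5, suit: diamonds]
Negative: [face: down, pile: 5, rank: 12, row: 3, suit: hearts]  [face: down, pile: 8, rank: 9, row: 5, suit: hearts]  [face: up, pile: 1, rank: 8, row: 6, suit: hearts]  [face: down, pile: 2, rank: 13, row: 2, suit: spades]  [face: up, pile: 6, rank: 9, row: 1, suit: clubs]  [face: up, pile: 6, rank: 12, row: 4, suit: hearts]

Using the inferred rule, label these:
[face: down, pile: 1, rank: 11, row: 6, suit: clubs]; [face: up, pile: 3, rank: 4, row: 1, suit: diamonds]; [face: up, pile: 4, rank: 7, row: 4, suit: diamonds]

Negative, Positive, Positive

Every 'Positive' example satisfies: suit is diamonds. None of the 'Negative' examples do.
[face: down, pile: 1, rank: 11, row: 6, suit: clubs]: suit is clubs, does not satisfy this → Negative. [face: up, pile: 3, rank: 4, row: 1, suit: diamonds]: suit is diamonds, has this property → Positive. [face: up, pile: 4, rank: 7, row: 4, suit: diamonds]: suit is diamonds, has this property → Positive.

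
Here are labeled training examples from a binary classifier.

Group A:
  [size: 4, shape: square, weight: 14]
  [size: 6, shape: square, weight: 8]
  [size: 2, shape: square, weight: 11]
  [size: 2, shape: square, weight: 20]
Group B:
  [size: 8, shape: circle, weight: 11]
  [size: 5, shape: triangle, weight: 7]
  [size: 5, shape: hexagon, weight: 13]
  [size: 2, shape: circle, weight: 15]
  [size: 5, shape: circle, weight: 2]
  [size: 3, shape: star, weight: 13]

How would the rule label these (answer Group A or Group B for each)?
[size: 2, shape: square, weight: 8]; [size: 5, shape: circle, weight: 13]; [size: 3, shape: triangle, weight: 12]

Group A, Group B, Group B

The distinguishing property — shape is square — holds for all the 'Group A' cases and none of the 'Group B' cases.
[size: 2, shape: square, weight: 8]: Group A (shape is square).
[size: 5, shape: circle, weight: 13]: Group B (shape is circle).
[size: 3, shape: triangle, weight: 12]: Group B (shape is triangle).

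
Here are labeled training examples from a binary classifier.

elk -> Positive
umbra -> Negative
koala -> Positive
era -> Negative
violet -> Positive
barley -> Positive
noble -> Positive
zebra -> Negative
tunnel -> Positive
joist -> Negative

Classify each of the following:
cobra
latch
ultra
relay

Negative, Positive, Positive, Positive

The pattern is that an item is 'Positive' exactly when: contains 'l'.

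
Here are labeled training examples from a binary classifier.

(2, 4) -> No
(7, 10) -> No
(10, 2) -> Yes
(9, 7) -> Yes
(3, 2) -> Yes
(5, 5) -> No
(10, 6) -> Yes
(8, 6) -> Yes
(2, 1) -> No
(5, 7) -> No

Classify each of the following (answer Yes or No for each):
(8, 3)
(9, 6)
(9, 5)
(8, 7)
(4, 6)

The classifier is using: first > second AND sum ≥ 5.
(8, 3): 8 > 3, 8+3 = 11 — has this property, so Yes. (9, 6): 9 > 6, 9+6 = 15 — has this property, so Yes. (9, 5): 9 > 5, 9+5 = 14 — has this property, so Yes. (8, 7): 8 > 7, 8+7 = 15 — has this property, so Yes. (4, 6): 4 < 6, 4+6 = 10 — lacks this property, so No.

Yes, Yes, Yes, Yes, No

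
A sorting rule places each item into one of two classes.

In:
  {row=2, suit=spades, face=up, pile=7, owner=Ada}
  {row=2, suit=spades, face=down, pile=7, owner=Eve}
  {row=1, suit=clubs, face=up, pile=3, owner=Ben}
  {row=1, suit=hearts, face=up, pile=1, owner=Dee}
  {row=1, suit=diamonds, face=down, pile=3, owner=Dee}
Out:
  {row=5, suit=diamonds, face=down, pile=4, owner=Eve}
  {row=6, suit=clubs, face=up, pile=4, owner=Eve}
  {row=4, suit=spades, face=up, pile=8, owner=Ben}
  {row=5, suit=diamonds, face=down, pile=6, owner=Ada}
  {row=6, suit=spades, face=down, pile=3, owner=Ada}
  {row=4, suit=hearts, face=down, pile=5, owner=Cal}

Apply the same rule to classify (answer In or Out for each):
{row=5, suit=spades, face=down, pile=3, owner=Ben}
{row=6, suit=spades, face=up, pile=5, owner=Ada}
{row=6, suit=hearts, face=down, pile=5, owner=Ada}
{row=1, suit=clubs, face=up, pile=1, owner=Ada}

A rule that fits every label: row ≤ 2 — true of each 'In' example, false of each 'Out' one.
{row=5, suit=spades, face=down, pile=3, owner=Ben} → row = 5 → Out.
{row=6, suit=spades, face=up, pile=5, owner=Ada} → row = 6 → Out.
{row=6, suit=hearts, face=down, pile=5, owner=Ada} → row = 6 → Out.
{row=1, suit=clubs, face=up, pile=1, owner=Ada} → row = 1 → In.

Out, Out, Out, In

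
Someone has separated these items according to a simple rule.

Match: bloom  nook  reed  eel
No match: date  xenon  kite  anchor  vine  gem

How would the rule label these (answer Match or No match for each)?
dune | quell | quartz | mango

No match, Match, No match, No match

A rule that fits every label: has a double letter — true of each 'Match' example, false of each 'No match' one.
dune → no doubled letter → No match.
quell → 'll' doubled → Match.
quartz → no doubled letter → No match.
mango → no doubled letter → No match.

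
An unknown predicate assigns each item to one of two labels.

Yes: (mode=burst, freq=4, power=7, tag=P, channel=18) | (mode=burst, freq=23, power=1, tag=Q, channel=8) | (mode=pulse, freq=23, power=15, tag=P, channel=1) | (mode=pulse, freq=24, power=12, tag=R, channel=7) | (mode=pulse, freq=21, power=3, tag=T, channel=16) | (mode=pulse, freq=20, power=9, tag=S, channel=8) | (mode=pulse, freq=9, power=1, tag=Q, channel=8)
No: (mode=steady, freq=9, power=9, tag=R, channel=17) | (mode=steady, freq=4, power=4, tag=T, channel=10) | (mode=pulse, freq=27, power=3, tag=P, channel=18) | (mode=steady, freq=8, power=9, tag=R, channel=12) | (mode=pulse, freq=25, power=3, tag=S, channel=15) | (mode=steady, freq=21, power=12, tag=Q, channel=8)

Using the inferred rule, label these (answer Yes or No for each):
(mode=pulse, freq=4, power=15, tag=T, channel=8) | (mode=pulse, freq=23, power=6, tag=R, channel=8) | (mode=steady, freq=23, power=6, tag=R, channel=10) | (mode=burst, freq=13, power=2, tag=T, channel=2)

The pattern is that an item is 'Yes' exactly when: mode is not steady AND freq ≤ 24.
(mode=pulse, freq=4, power=15, tag=T, channel=8): mode is pulse, freq = 4 — fits, so Yes. (mode=pulse, freq=23, power=6, tag=R, channel=8): mode is pulse, freq = 23 — fits, so Yes. (mode=steady, freq=23, power=6, tag=R, channel=10): mode is steady, freq = 23 — doesn't match, so No. (mode=burst, freq=13, power=2, tag=T, channel=2): mode is burst, freq = 13 — fits, so Yes.

Yes, Yes, No, Yes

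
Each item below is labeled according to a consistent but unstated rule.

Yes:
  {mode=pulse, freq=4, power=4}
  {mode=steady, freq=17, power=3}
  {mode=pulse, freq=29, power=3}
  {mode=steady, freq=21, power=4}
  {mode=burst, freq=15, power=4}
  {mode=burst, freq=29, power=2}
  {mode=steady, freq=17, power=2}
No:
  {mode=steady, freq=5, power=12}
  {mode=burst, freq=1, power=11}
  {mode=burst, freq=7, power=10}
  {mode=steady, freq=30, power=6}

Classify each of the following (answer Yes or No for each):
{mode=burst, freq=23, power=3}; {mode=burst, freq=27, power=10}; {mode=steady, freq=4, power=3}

Yes, No, Yes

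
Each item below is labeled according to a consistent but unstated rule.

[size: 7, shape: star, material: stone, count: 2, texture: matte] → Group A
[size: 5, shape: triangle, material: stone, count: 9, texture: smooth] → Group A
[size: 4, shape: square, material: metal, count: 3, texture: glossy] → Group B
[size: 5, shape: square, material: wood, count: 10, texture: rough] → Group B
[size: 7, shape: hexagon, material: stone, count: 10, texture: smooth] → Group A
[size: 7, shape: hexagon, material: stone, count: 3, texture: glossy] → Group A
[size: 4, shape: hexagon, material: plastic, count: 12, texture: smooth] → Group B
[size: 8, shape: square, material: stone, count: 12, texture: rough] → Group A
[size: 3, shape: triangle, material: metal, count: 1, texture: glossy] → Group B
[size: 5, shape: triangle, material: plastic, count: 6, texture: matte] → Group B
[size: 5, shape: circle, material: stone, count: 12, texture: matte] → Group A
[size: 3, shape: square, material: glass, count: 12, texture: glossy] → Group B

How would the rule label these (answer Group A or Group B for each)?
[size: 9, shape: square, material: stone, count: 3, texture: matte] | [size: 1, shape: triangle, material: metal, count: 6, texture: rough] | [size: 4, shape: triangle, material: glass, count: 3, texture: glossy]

Checking candidate rules against both groups, what survives is: material is stone.
[size: 9, shape: square, material: stone, count: 3, texture: matte]: Group A (material is stone). [size: 1, shape: triangle, material: metal, count: 6, texture: rough]: Group B (material is metal). [size: 4, shape: triangle, material: glass, count: 3, texture: glossy]: Group B (material is glass).

Group A, Group B, Group B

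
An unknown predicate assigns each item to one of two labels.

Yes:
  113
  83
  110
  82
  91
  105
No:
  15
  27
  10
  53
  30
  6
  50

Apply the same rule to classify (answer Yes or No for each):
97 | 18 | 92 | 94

One predicate separates the groups cleanly: at least 82.
97: 97 ≥ 82, matches → Yes.
18: 18 < 82, does not fit → No.
92: 92 ≥ 82, matches → Yes.
94: 94 ≥ 82, matches → Yes.

Yes, No, Yes, Yes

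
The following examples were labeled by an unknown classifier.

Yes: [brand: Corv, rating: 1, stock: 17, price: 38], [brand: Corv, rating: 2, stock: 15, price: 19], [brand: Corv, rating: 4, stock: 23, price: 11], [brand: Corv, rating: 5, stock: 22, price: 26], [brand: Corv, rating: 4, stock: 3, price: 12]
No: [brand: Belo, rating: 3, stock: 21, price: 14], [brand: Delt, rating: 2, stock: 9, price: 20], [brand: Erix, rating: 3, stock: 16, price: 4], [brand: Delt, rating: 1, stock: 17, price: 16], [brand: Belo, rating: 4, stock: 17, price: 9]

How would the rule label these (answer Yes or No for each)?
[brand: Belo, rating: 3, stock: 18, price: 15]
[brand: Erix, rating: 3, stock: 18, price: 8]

'Yes' ⟺ brand is Corv.

No, No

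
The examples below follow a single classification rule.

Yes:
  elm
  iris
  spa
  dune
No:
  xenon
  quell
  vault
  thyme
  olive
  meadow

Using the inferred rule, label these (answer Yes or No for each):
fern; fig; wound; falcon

Yes, Yes, No, No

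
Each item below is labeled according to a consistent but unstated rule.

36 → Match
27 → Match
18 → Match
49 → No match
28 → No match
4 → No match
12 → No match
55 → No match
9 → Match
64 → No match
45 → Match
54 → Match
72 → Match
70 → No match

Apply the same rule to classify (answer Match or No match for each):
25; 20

No match, No match

The rule appears to be: multiple of 9.
25 — 25 = 9·2 + 7, hence No match.
20 — 20 = 9·2 + 2, hence No match.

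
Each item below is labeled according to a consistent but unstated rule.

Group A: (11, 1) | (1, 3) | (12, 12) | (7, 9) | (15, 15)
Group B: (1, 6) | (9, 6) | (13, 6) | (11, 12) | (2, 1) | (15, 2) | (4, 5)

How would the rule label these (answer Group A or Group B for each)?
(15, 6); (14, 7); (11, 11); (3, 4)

The distinguishing property — sum is even — holds for all the 'Group A' cases and none of the 'Group B' cases.
(15, 6) → 15+6 = 21 → Group B.
(14, 7) → 14+7 = 21 → Group B.
(11, 11) → 11+11 = 22 → Group A.
(3, 4) → 3+4 = 7 → Group B.

Group B, Group B, Group A, Group B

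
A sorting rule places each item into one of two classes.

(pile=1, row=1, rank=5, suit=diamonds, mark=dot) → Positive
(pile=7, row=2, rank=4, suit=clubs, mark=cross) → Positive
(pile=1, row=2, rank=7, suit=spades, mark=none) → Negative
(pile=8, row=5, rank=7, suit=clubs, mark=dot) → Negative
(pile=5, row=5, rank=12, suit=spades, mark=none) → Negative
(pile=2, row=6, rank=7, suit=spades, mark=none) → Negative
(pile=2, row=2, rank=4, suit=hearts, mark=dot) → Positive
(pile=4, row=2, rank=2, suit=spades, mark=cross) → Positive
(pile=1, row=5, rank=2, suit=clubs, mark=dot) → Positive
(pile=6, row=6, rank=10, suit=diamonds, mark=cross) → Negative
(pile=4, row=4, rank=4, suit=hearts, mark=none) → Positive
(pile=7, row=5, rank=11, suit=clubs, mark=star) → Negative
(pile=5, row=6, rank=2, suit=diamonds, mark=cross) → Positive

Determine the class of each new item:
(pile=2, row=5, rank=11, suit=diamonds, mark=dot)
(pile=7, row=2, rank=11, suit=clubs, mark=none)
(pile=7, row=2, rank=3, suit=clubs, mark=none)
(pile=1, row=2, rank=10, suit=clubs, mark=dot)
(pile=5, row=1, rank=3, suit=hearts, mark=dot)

Negative, Negative, Positive, Negative, Positive

The pattern is that an item is 'Positive' exactly when: rank ≤ 5.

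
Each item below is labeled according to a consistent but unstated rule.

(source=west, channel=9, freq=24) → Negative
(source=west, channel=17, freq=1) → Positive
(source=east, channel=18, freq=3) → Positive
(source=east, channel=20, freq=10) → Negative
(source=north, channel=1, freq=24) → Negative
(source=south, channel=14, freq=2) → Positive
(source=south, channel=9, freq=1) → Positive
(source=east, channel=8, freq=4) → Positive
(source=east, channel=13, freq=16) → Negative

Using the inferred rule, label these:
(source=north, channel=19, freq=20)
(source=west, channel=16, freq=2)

Negative, Positive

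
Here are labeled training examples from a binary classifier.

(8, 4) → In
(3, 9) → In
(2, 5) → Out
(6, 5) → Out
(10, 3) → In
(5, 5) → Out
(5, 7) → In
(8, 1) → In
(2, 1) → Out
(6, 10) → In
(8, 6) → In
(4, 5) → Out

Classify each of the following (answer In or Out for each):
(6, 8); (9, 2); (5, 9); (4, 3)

In, In, In, Out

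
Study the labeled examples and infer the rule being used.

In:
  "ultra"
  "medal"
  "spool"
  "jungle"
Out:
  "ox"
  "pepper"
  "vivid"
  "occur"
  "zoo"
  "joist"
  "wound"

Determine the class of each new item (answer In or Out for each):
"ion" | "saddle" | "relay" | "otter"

Out, In, In, Out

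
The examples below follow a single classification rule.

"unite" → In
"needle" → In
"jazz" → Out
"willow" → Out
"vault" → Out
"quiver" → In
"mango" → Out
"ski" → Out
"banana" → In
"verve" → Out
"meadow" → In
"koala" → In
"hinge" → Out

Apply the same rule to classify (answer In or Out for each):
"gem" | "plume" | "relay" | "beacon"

A rule that fits every label: has ≥ 3 vowels — true of each 'In' example, false of each 'Out' one.
"gem" → 1 vowel → Out. "plume" → 2 vowels → Out. "relay" → 2 vowels → Out. "beacon" → 3 vowels → In.

Out, Out, Out, In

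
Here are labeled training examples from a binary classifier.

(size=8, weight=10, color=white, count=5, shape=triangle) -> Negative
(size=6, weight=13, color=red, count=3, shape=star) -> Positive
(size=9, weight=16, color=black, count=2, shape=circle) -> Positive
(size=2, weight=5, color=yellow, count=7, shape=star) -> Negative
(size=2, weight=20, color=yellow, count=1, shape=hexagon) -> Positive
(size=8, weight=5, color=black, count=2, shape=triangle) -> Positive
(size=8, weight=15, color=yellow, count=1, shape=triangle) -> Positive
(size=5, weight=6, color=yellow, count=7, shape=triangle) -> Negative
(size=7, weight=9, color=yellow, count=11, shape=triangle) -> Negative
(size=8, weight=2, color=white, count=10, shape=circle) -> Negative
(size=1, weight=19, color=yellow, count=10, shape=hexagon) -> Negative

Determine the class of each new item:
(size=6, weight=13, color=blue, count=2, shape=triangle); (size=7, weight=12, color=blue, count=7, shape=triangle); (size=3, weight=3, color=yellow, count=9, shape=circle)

Positive, Negative, Negative

Every 'Positive' example satisfies: count ≤ 3. None of the 'Negative' examples do.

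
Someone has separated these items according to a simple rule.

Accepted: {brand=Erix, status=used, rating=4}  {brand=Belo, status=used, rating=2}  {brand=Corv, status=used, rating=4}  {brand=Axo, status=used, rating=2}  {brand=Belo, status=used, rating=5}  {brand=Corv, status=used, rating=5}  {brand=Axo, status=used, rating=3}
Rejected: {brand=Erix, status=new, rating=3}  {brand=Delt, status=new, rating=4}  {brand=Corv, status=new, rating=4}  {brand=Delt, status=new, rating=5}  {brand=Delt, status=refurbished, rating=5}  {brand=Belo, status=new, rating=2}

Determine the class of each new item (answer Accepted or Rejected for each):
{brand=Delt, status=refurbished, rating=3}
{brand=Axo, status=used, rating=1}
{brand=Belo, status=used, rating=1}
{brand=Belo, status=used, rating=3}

All 'Accepted' examples share one property — status is used — and every 'Rejected' example lacks it.
{brand=Delt, status=refurbished, rating=3}: status is refurbished, does not satisfy this → Rejected.
{brand=Axo, status=used, rating=1}: status is used, meets the rule → Accepted.
{brand=Belo, status=used, rating=1}: status is used, meets the rule → Accepted.
{brand=Belo, status=used, rating=3}: status is used, meets the rule → Accepted.

Rejected, Accepted, Accepted, Accepted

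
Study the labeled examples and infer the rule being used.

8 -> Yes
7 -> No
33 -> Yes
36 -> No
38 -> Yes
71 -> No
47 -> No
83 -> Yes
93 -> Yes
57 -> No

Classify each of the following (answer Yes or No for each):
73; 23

Yes, Yes

The rule appears to be: ≡ 3 (mod 5).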